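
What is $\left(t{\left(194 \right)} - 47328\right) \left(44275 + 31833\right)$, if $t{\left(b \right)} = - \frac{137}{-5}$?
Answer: $- \frac{17999770324}{5} \approx -3.6 \cdot 10^{9}$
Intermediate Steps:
$t{\left(b \right)} = \frac{137}{5}$ ($t{\left(b \right)} = \left(-137\right) \left(- \frac{1}{5}\right) = \frac{137}{5}$)
$\left(t{\left(194 \right)} - 47328\right) \left(44275 + 31833\right) = \left(\frac{137}{5} - 47328\right) \left(44275 + 31833\right) = \left(- \frac{236503}{5}\right) 76108 = - \frac{17999770324}{5}$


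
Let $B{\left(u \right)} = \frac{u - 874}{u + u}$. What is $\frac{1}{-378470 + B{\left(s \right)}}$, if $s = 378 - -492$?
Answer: $- \frac{435}{164634451} \approx -2.6422 \cdot 10^{-6}$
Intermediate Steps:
$s = 870$ ($s = 378 + 492 = 870$)
$B{\left(u \right)} = \frac{-874 + u}{2 u}$
$\frac{1}{-378470 + B{\left(s \right)}} = \frac{1}{-378470 + \frac{-874 + 870}{2 \cdot 870}} = \frac{1}{-378470 + \frac{1}{2} \cdot \frac{1}{870} \left(-4\right)} = \frac{1}{-378470 - \frac{1}{435}} = \frac{1}{- \frac{164634451}{435}} = - \frac{435}{164634451}$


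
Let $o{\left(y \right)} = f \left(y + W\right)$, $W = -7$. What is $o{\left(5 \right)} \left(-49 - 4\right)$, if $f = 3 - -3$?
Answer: $636$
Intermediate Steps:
$f = 6$ ($f = 3 + 3 = 6$)
$o{\left(y \right)} = -42 + 6 y$ ($o{\left(y \right)} = 6 \left(y - 7\right) = 6 \left(-7 + y\right) = -42 + 6 y$)
$o{\left(5 \right)} \left(-49 - 4\right) = \left(-42 + 6 \cdot 5\right) \left(-49 - 4\right) = \left(-42 + 30\right) \left(-53\right) = \left(-12\right) \left(-53\right) = 636$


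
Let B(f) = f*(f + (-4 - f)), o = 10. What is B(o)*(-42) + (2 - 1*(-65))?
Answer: 1747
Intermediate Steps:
B(f) = -4*f (B(f) = f*(-4) = -4*f)
B(o)*(-42) + (2 - 1*(-65)) = -4*10*(-42) + (2 - 1*(-65)) = -40*(-42) + (2 + 65) = 1680 + 67 = 1747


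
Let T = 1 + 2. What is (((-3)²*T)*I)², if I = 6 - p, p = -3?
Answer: 59049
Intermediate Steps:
I = 9 (I = 6 - 1*(-3) = 6 + 3 = 9)
T = 3
(((-3)²*T)*I)² = (((-3)²*3)*9)² = ((9*3)*9)² = (27*9)² = 243² = 59049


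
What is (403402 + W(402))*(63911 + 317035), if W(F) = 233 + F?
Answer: 153916279002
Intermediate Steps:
(403402 + W(402))*(63911 + 317035) = (403402 + (233 + 402))*(63911 + 317035) = (403402 + 635)*380946 = 404037*380946 = 153916279002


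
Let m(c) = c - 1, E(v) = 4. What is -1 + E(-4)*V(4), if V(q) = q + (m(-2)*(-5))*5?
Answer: 315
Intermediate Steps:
m(c) = -1 + c
V(q) = 75 + q (V(q) = q + ((-1 - 2)*(-5))*5 = q - 3*(-5)*5 = q + 15*5 = q + 75 = 75 + q)
-1 + E(-4)*V(4) = -1 + 4*(75 + 4) = -1 + 4*79 = -1 + 316 = 315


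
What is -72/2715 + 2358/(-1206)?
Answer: -120163/60635 ≈ -1.9817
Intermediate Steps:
-72/2715 + 2358/(-1206) = -72*1/2715 + 2358*(-1/1206) = -24/905 - 131/67 = -120163/60635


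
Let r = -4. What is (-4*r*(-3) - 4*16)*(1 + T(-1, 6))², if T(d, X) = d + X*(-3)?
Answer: -36288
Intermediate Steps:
T(d, X) = d - 3*X
(-4*r*(-3) - 4*16)*(1 + T(-1, 6))² = (-4*(-4)*(-3) - 4*16)*(1 + (-1 - 3*6))² = (16*(-3) - 64)*(1 + (-1 - 18))² = (-48 - 64)*(1 - 19)² = -112*(-18)² = -112*324 = -36288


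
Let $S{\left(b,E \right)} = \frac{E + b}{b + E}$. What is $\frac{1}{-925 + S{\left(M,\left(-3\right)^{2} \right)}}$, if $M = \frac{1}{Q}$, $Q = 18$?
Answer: $- \frac{1}{924} \approx -0.0010823$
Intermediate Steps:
$M = \frac{1}{18} \approx 0.055556$
$S{\left(b,E \right)} = 1$ ($S{\left(b,E \right)} = \frac{E + b}{E + b} = 1$)
$\frac{1}{-925 + S{\left(M,\left(-3\right)^{2} \right)}} = \frac{1}{-925 + 1} = \frac{1}{-924} = - \frac{1}{924}$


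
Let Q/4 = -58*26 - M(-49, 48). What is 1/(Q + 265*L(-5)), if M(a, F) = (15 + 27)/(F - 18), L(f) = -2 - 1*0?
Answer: -5/32838 ≈ -0.00015226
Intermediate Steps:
L(f) = -2 (L(f) = -2 + 0 = -2)
M(a, F) = 42/(-18 + F)
Q = -30188/5 (Q = 4*(-58*26 - 42/(-18 + 48)) = 4*(-1508 - 42/30) = 4*(-1508 - 1*7/5) = 4*(-1508 - 7/5) = 4*(-7547/5) = -30188/5 ≈ -6037.6)
1/(Q + 265*L(-5)) = 1/(-30188/5 + 265*(-2)) = 1/(-30188/5 - 530) = 1/(-32838/5) = -5/32838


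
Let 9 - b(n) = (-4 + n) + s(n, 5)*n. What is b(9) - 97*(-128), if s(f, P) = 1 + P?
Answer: 12366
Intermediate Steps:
b(n) = 13 - 7*n (b(n) = 9 - ((-4 + n) + (1 + 5)*n) = 9 - ((-4 + n) + 6*n) = 9 - (-4 + 7*n) = 9 + (4 - 7*n) = 13 - 7*n)
b(9) - 97*(-128) = (13 - 7*9) - 97*(-128) = (13 - 63) + 12416 = -50 + 12416 = 12366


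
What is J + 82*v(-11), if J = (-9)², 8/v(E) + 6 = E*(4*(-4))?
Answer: 7213/85 ≈ 84.859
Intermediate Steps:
v(E) = 8/(-6 - 16*E) (v(E) = 8/(-6 + E*(4*(-4))) = 8/(-6 + E*(-16)) = 8/(-6 - 16*E))
J = 81
J + 82*v(-11) = 81 + 82*(-4/(3 + 8*(-11))) = 81 + 82*(-4/(3 - 88)) = 81 + 82*(-4/(-85)) = 81 + 82*(-4*(-1/85)) = 81 + 82*(4/85) = 81 + 328/85 = 7213/85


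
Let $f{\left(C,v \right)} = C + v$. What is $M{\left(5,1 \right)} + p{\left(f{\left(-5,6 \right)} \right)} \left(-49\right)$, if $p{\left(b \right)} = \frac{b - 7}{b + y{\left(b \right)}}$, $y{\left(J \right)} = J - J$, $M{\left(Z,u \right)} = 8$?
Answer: $302$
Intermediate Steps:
$y{\left(J \right)} = 0$
$p{\left(b \right)} = \frac{-7 + b}{b}$ ($p{\left(b \right)} = \frac{b - 7}{b + 0} = \frac{-7 + b}{b}$)
$M{\left(5,1 \right)} + p{\left(f{\left(-5,6 \right)} \right)} \left(-49\right) = 8 + \frac{-7 + \left(-5 + 6\right)}{-5 + 6} \left(-49\right) = 8 + \frac{-7 + 1}{1} \left(-49\right) = 8 + 1 \left(-6\right) \left(-49\right) = 8 - -294 = 8 + 294 = 302$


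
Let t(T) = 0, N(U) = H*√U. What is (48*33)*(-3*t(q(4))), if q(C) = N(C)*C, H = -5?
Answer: 0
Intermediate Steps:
N(U) = -5*√U
q(C) = -5*C^(3/2) (q(C) = (-5*√C)*C = -5*C^(3/2))
(48*33)*(-3*t(q(4))) = (48*33)*(-3*0) = 1584*0 = 0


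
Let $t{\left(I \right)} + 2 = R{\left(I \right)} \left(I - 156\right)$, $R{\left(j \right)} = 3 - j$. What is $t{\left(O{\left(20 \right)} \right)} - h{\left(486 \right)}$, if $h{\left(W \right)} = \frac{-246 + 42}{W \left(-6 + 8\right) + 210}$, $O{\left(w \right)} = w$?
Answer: $\frac{455104}{197} \approx 2310.2$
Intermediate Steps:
$t{\left(I \right)} = -2 + \left(-156 + I\right) \left(3 - I\right)$ ($t{\left(I \right)} = -2 + \left(3 - I\right) \left(I - 156\right) = -2 + \left(3 - I\right) \left(-156 + I\right) = -2 + \left(-156 + I\right) \left(3 - I\right)$)
$h{\left(W \right)} = - \frac{204}{210 + 2 W}$ ($h{\left(W \right)} = - \frac{204}{W 2 + 210} = - \frac{204}{2 W + 210} = - \frac{204}{210 + 2 W}$)
$t{\left(O{\left(20 \right)} \right)} - h{\left(486 \right)} = \left(-470 - 20^{2} + 159 \cdot 20\right) - - \frac{102}{105 + 486} = \left(-470 - 400 + 3180\right) - - \frac{102}{591} = \left(-470 - 400 + 3180\right) - \left(-102\right) \frac{1}{591} = 2310 - - \frac{34}{197} = 2310 + \frac{34}{197} = \frac{455104}{197}$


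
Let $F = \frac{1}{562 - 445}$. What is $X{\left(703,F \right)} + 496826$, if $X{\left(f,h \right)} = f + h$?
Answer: $\frac{58210894}{117} \approx 4.9753 \cdot 10^{5}$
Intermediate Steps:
$F = \frac{1}{117} \approx 0.008547$
$X{\left(703,F \right)} + 496826 = \left(703 + \frac{1}{117}\right) + 496826 = \frac{82252}{117} + 496826 = \frac{58210894}{117}$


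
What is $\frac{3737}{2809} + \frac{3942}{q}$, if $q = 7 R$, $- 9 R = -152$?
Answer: $\frac{51816935}{1494388} \approx 34.674$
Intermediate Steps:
$R = \frac{152}{9}$ ($R = \left(- \frac{1}{9}\right) \left(-152\right) = \frac{152}{9} \approx 16.889$)
$q = \frac{1064}{9}$ ($q = 7 \cdot \frac{152}{9} = \frac{1064}{9} \approx 118.22$)
$\frac{3737}{2809} + \frac{3942}{q} = \frac{3737}{2809} + \frac{3942}{\frac{1064}{9}} = 3737 \cdot \frac{1}{2809} + 3942 \cdot \frac{9}{1064} = \frac{3737}{2809} + \frac{17739}{532} = \frac{51816935}{1494388}$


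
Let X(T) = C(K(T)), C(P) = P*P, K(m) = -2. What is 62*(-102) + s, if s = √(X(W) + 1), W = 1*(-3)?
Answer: -6324 + √5 ≈ -6321.8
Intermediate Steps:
C(P) = P²
W = -3
X(T) = 4 (X(T) = (-2)² = 4)
s = √5 (s = √(4 + 1) = √5 ≈ 2.2361)
62*(-102) + s = 62*(-102) + √5 = -6324 + √5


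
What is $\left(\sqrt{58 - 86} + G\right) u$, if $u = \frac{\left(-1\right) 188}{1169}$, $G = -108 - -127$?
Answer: $- \frac{3572}{1169} - \frac{376 i \sqrt{7}}{1169} \approx -3.0556 - 0.85099 i$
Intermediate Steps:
$G = 19$ ($G = -108 + 127 = 19$)
$u = - \frac{188}{1169}$ ($u = \left(-188\right) \frac{1}{1169} = - \frac{188}{1169} \approx -0.16082$)
$\left(\sqrt{58 - 86} + G\right) u = \left(\sqrt{58 - 86} + 19\right) \left(- \frac{188}{1169}\right) = \left(\sqrt{-28} + 19\right) \left(- \frac{188}{1169}\right) = \left(2 i \sqrt{7} + 19\right) \left(- \frac{188}{1169}\right) = \left(19 + 2 i \sqrt{7}\right) \left(- \frac{188}{1169}\right) = - \frac{3572}{1169} - \frac{376 i \sqrt{7}}{1169}$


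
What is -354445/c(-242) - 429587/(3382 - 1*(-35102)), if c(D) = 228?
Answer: -15064043/9621 ≈ -1565.7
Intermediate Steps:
-354445/c(-242) - 429587/(3382 - 1*(-35102)) = -354445/228 - 429587/(3382 - 1*(-35102)) = -354445*1/228 - 429587/(3382 + 35102) = -18655/12 - 429587/38484 = -15064043/9621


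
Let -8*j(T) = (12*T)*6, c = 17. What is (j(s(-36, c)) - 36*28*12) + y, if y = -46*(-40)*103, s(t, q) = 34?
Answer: 177118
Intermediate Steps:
y = 189520 (y = 1840*103 = 189520)
j(T) = -9*T (j(T) = -12*T*6/8 = -9*T)
(j(s(-36, c)) - 36*28*12) + y = (-9*34 - 36*28*12) + 189520 = (-306 - 1008*12) + 189520 = (-306 - 12096) + 189520 = -12402 + 189520 = 177118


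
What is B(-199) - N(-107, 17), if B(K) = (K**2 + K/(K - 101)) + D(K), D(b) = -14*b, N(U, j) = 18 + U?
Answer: 12742999/300 ≈ 42477.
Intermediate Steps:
B(K) = K**2 - 14*K + K/(-101 + K) (B(K) = (K**2 + K/(K - 101)) - 14*K = (K**2 + K/(-101 + K)) - 14*K = K**2 - 14*K + K/(-101 + K))
B(-199) - N(-107, 17) = -199*(1415 + (-199)**2 - 115*(-199))/(-101 - 199) - (18 - 107) = -199*(1415 + 39601 + 22885)/(-300) - 1*(-89) = -199*(-1/300)*63901 + 89 = 12716299/300 + 89 = 12742999/300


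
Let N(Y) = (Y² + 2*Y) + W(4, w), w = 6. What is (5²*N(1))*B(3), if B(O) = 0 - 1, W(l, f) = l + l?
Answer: -275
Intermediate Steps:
W(l, f) = 2*l
B(O) = -1
N(Y) = 8 + Y² + 2*Y (N(Y) = (Y² + 2*Y) + 2*4 = (Y² + 2*Y) + 8 = 8 + Y² + 2*Y)
(5²*N(1))*B(3) = (5²*(8 + 1² + 2*1))*(-1) = (25*(8 + 1 + 2))*(-1) = (25*11)*(-1) = 275*(-1) = -275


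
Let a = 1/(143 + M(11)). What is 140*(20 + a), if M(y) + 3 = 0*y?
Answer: 2801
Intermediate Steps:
M(y) = -3 (M(y) = -3 + 0*y = -3 + 0 = -3)
a = 1/140 (a = 1/(143 - 3) = 1/140 ≈ 0.0071429)
140*(20 + a) = 140*(20 + 1/140) = 140*(2801/140) = 2801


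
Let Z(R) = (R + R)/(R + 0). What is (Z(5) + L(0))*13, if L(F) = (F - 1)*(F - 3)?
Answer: 65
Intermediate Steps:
L(F) = (-1 + F)*(-3 + F)
Z(R) = 2 (Z(R) = (2*R)/R = 2)
(Z(5) + L(0))*13 = (2 + (3 + 0**2 - 4*0))*13 = (2 + (3 + 0 + 0))*13 = (2 + 3)*13 = 5*13 = 65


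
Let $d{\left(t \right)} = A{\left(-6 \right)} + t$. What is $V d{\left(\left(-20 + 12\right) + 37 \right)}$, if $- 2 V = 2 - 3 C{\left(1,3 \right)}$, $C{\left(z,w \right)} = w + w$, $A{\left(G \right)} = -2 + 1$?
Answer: $224$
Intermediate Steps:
$A{\left(G \right)} = -1$
$C{\left(z,w \right)} = 2 w$
$V = 8$ ($V = - \frac{2 - 3 \cdot 2 \cdot 3}{2} = - \frac{2 - 18}{2} = \left(- \frac{1}{2}\right) \left(-16\right) = 8$)
$d{\left(t \right)} = -1 + t$
$V d{\left(\left(-20 + 12\right) + 37 \right)} = 8 \left(-1 + \left(\left(-20 + 12\right) + 37\right)\right) = 8 \left(-1 + \left(-8 + 37\right)\right) = 8 \left(-1 + 29\right) = 8 \cdot 28 = 224$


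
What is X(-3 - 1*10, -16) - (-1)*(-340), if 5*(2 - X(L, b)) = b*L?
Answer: -1898/5 ≈ -379.60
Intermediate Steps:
X(L, b) = 2 - L*b/5 (X(L, b) = 2 - b*L/5 = 2 - L*b/5)
X(-3 - 1*10, -16) - (-1)*(-340) = (2 - 1/5*(-3 - 1*10)*(-16)) - (-1)*(-340) = (2 - 1/5*(-3 - 10)*(-16)) - 1*340 = (2 - 1/5*(-13)*(-16)) - 340 = (2 - 208/5) - 340 = -198/5 - 340 = -1898/5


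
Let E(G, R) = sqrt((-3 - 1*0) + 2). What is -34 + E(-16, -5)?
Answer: -34 + I ≈ -34.0 + 1.0*I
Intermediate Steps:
E(G, R) = I (E(G, R) = sqrt((-3 + 0) + 2) = sqrt(-3 + 2) = sqrt(-1) = I)
-34 + E(-16, -5) = -34 + I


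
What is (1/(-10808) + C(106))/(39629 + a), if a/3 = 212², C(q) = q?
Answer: 1145647/1885574488 ≈ 0.00060759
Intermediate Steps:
a = 134832 (a = 3*212² = 3*44944 = 134832)
(1/(-10808) + C(106))/(39629 + a) = (1/(-10808) + 106)/(39629 + 134832) = (-1/10808 + 106)/174461 = (1145647/10808)*(1/174461) = 1145647/1885574488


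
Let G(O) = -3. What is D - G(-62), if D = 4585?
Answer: 4588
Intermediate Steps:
D - G(-62) = 4585 - 1*(-3) = 4585 + 3 = 4588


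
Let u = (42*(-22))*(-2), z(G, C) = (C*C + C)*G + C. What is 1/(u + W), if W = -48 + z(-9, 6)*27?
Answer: -1/8244 ≈ -0.00012130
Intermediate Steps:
z(G, C) = C + G*(C + C**2) (z(G, C) = (C**2 + C)*G + C = (C + C**2)*G + C = G*(C + C**2) + C = C + G*(C + C**2))
u = 1848 (u = -924*(-2) = 1848)
W = -10092 (W = -48 + (6*(1 - 9 + 6*(-9)))*27 = -48 + (6*(1 - 9 - 54))*27 = -48 + (6*(-62))*27 = -48 - 372*27 = -48 - 10044 = -10092)
1/(u + W) = 1/(1848 - 10092) = 1/(-8244) = -1/8244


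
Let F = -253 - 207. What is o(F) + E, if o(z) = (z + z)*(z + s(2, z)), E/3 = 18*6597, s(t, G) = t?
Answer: 777598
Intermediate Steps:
F = -460
E = 356238 (E = 3*(18*6597) = 3*118746 = 356238)
o(z) = 2*z*(2 + z) (o(z) = (z + z)*(z + 2) = (2*z)*(2 + z) = 2*z*(2 + z))
o(F) + E = 2*(-460)*(2 - 460) + 356238 = 2*(-460)*(-458) + 356238 = 421360 + 356238 = 777598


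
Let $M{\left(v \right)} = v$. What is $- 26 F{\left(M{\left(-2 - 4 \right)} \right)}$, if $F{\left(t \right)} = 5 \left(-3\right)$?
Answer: $390$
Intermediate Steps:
$F{\left(t \right)} = -15$
$- 26 F{\left(M{\left(-2 - 4 \right)} \right)} = \left(-26\right) \left(-15\right) = 390$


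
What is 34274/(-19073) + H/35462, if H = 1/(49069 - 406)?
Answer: -59146206706771/32914033987338 ≈ -1.7970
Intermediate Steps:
H = 1/48663 ≈ 2.0549e-5
34274/(-19073) + H/35462 = 34274/(-19073) + (1/48663)/35462 = 34274*(-1/19073) + (1/48663)*(1/35462) = -34274/19073 + 1/1725687306 = -59146206706771/32914033987338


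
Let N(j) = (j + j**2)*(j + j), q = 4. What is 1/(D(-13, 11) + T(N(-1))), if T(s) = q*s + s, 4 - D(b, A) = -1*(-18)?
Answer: -1/14 ≈ -0.071429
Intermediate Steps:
N(j) = 2*j*(j + j**2) (N(j) = (j + j**2)*(2*j) = 2*j*(j + j**2))
D(b, A) = -14 (D(b, A) = 4 - (-1)*(-18) = 4 - 1*18 = 4 - 18 = -14)
T(s) = 5*s (T(s) = 4*s + s = 5*s)
1/(D(-13, 11) + T(N(-1))) = 1/(-14 + 5*(2*(-1)**2*(1 - 1))) = 1/(-14 + 5*(2*1*0)) = 1/(-14 + 5*0) = 1/(-14 + 0) = 1/(-14) = -1/14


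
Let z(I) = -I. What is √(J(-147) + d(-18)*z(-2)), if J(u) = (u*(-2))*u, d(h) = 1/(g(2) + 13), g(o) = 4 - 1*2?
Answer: 2*I*√2431005/15 ≈ 207.89*I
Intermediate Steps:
g(o) = 2 (g(o) = 4 - 2 = 2)
d(h) = 1/15 (d(h) = 1/(2 + 13) = 1/15)
J(u) = -2*u² (J(u) = (-2*u)*u = -2*u²)
√(J(-147) + d(-18)*z(-2)) = √(-2*(-147)² + (-1*(-2))/15) = √(-2*21609 + (1/15)*2) = √(-43218 + 2/15) = √(-648268/15) = 2*I*√2431005/15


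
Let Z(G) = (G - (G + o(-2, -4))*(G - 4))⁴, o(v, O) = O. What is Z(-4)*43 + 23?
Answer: 919399191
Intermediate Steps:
Z(G) = (G - (-4 + G)²)⁴ (Z(G) = (G - (G - 4)*(G - 4))⁴ = (G - (-4 + G)*(-4 + G))⁴ = (G - (-4 + G)²)⁴)
Z(-4)*43 + 23 = (16 + (-4)² - 9*(-4))⁴*43 + 23 = (16 + 16 + 36)⁴*43 + 23 = 68⁴*43 + 23 = 21381376*43 + 23 = 919399168 + 23 = 919399191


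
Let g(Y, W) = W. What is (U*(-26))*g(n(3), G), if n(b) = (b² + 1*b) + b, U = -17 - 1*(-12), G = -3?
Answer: -390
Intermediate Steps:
U = -5 (U = -17 + 12 = -5)
n(b) = b² + 2*b (n(b) = (b² + b) + b = (b + b²) + b = b² + 2*b)
(U*(-26))*g(n(3), G) = -5*(-26)*(-3) = 130*(-3) = -390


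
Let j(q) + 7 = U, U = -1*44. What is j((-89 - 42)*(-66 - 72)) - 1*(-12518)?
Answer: 12467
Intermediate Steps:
U = -44
j(q) = -51 (j(q) = -7 - 44 = -51)
j((-89 - 42)*(-66 - 72)) - 1*(-12518) = -51 - 1*(-12518) = -51 + 12518 = 12467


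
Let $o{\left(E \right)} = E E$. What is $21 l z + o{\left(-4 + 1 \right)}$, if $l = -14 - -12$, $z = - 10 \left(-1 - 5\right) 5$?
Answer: $-12591$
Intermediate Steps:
$o{\left(E \right)} = E^{2}$
$z = 300$ ($z = \left(-10\right) \left(-6\right) 5 = 60 \cdot 5 = 300$)
$l = -2$ ($l = -14 + 12 = -2$)
$21 l z + o{\left(-4 + 1 \right)} = 21 \left(-2\right) 300 + \left(-4 + 1\right)^{2} = \left(-42\right) 300 + \left(-3\right)^{2} = -12600 + 9 = -12591$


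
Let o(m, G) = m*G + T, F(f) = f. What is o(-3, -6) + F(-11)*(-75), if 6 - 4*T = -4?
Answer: 1691/2 ≈ 845.50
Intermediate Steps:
T = 5/2 (T = 3/2 - 1/4*(-4) = 3/2 + 1 = 5/2 ≈ 2.5000)
o(m, G) = 5/2 + G*m (o(m, G) = m*G + 5/2 = G*m + 5/2 = 5/2 + G*m)
o(-3, -6) + F(-11)*(-75) = (5/2 - 6*(-3)) - 11*(-75) = (5/2 + 18) + 825 = 41/2 + 825 = 1691/2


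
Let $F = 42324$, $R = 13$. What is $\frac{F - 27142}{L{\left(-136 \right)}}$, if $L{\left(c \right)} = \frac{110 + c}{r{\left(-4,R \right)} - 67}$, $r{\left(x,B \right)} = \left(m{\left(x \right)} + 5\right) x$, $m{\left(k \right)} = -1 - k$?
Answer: $\frac{751509}{13} \approx 57808.0$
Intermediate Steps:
$r{\left(x,B \right)} = x \left(4 - x\right)$ ($r{\left(x,B \right)} = \left(\left(-1 - x\right) + 5\right) x = \left(4 - x\right) x = x \left(4 - x\right)$)
$L{\left(c \right)} = - \frac{10}{9} - \frac{c}{99}$ ($L{\left(c \right)} = \frac{110 + c}{- 4 \left(4 - -4\right) - 67} = \frac{110 + c}{- 4 \left(4 + 4\right) - 67} = \frac{110 + c}{\left(-4\right) 8 - 67} = \frac{110 + c}{-32 - 67} = \frac{110 + c}{-99} = \left(110 + c\right) \left(- \frac{1}{99}\right) = - \frac{10}{9} - \frac{c}{99}$)
$\frac{F - 27142}{L{\left(-136 \right)}} = \frac{42324 - 27142}{- \frac{10}{9} - - \frac{136}{99}} = \frac{42324 - 27142}{- \frac{10}{9} + \frac{136}{99}} = \frac{15182}{\frac{26}{99}} = 15182 \cdot \frac{99}{26} = \frac{751509}{13}$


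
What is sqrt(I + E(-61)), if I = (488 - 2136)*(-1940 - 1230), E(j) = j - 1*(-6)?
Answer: sqrt(5224105) ≈ 2285.6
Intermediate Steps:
E(j) = 6 + j (E(j) = j + 6 = 6 + j)
I = 5224160 (I = -1648*(-3170) = 5224160)
sqrt(I + E(-61)) = sqrt(5224160 + (6 - 61)) = sqrt(5224160 - 55) = sqrt(5224105)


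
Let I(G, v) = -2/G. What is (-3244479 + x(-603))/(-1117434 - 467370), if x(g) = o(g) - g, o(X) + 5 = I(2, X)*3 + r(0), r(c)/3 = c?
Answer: 810971/396201 ≈ 2.0469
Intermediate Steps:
r(c) = 3*c
o(X) = -8 (o(X) = -5 + (-2/2*3 + 3*0) = -5 + (-2*½*3 + 0) = -5 + (-1*3 + 0) = -5 + (-3 + 0) = -5 - 3 = -8)
x(g) = -8 - g
(-3244479 + x(-603))/(-1117434 - 467370) = (-3244479 + (-8 - 1*(-603)))/(-1117434 - 467370) = (-3244479 + (-8 + 603))/(-1584804) = (-3244479 + 595)*(-1/1584804) = -3243884*(-1/1584804) = 810971/396201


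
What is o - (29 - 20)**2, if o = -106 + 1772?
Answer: 1585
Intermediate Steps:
o = 1666
o - (29 - 20)**2 = 1666 - (29 - 20)**2 = 1666 - 1*9**2 = 1666 - 1*81 = 1666 - 81 = 1585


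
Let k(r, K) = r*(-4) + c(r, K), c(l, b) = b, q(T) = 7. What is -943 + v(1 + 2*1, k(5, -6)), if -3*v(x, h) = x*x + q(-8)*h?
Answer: -2656/3 ≈ -885.33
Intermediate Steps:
k(r, K) = K - 4*r (k(r, K) = r*(-4) + K = -4*r + K = K - 4*r)
v(x, h) = -7*h/3 - x²/3 (v(x, h) = -(x*x + 7*h)/3 = -(x² + 7*h)/3 = -7*h/3 - x²/3)
-943 + v(1 + 2*1, k(5, -6)) = -943 + (-7*(-6 - 4*5)/3 - (1 + 2*1)²/3) = -943 + (-7*(-6 - 20)/3 - (1 + 2)²/3) = -943 + (-7/3*(-26) - ⅓*3²) = -943 + (182/3 - ⅓*9) = -943 + (182/3 - 3) = -943 + 173/3 = -2656/3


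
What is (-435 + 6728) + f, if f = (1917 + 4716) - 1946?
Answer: 10980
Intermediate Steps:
f = 4687 (f = 6633 - 1946 = 4687)
(-435 + 6728) + f = (-435 + 6728) + 4687 = 6293 + 4687 = 10980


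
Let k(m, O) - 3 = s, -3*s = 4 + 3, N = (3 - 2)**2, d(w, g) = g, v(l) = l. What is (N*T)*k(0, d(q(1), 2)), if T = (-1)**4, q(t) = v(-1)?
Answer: 2/3 ≈ 0.66667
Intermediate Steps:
q(t) = -1
N = 1 (N = 1**2 = 1)
s = -7/3 (s = -(4 + 3)/3 = -1/3*7 = -7/3 ≈ -2.3333)
k(m, O) = 2/3 (k(m, O) = 3 - 7/3 = 2/3)
T = 1
(N*T)*k(0, d(q(1), 2)) = (1*1)*(2/3) = 1*(2/3) = 2/3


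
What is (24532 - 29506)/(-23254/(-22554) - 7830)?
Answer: 8013114/12612469 ≈ 0.63533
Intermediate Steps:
(24532 - 29506)/(-23254/(-22554) - 7830) = -4974/(-23254*(-1/22554) - 7830) = -4974/(1661/1611 - 7830) = -4974/(-12612469/1611) = -4974*(-1611/12612469) = 8013114/12612469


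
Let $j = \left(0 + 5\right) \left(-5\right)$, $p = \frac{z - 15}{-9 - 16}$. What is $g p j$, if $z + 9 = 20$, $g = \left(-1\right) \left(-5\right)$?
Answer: $-20$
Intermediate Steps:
$g = 5$
$z = 11$ ($z = -9 + 20 = 11$)
$p = \frac{4}{25}$ ($p = \frac{11 - 15}{-9 - 16} = - \frac{4}{-25} = \left(-4\right) \left(- \frac{1}{25}\right) = \frac{4}{25} \approx 0.16$)
$j = -25$ ($j = 5 \left(-5\right) = -25$)
$g p j = 5 \cdot \frac{4}{25} \left(-25\right) = \frac{4}{5} \left(-25\right) = -20$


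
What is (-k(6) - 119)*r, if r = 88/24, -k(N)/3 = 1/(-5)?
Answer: -6578/15 ≈ -438.53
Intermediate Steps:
k(N) = 3/5 (k(N) = -3/(-5) = -3*(-1)/5 = -3*(-1/5) = 3/5)
r = 11/3 (r = 88*(1/24) = 11/3 ≈ 3.6667)
(-k(6) - 119)*r = (-1*3/5 - 119)*(11/3) = (-3/5 - 119)*(11/3) = -598/5*11/3 = -6578/15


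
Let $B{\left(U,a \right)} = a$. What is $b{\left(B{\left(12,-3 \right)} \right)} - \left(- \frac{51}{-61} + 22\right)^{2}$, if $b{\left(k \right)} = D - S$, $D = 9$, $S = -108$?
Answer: $- \frac{1505092}{3721} \approx -404.49$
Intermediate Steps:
$b{\left(k \right)} = 117$ ($b{\left(k \right)} = 9 - -108 = 9 + 108 = 117$)
$b{\left(B{\left(12,-3 \right)} \right)} - \left(- \frac{51}{-61} + 22\right)^{2} = 117 - \left(- \frac{51}{-61} + 22\right)^{2} = 117 - \left(\left(-51\right) \left(- \frac{1}{61}\right) + 22\right)^{2} = 117 - \left(\frac{51}{61} + 22\right)^{2} = 117 - \left(\frac{1393}{61}\right)^{2} = 117 - \frac{1940449}{3721} = - \frac{1505092}{3721}$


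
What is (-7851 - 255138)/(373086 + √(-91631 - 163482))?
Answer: -98117514054/139193418509 + 262989*I*√255113/139193418509 ≈ -0.7049 + 0.0009543*I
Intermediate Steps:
(-7851 - 255138)/(373086 + √(-91631 - 163482)) = -262989/(373086 + √(-255113)) = -262989/(373086 + I*√255113)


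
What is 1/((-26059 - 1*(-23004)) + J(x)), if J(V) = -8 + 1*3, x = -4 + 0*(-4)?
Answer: -1/3060 ≈ -0.00032680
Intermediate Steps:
x = -4 (x = -4 + 0 = -4)
J(V) = -5 (J(V) = -8 + 3 = -5)
1/((-26059 - 1*(-23004)) + J(x)) = 1/((-26059 - 1*(-23004)) - 5) = 1/((-26059 + 23004) - 5) = 1/(-3055 - 5) = 1/(-3060) = -1/3060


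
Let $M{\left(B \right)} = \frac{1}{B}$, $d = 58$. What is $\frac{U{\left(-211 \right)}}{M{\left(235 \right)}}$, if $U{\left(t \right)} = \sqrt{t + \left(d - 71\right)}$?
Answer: $940 i \sqrt{14} \approx 3517.2 i$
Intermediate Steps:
$U{\left(t \right)} = \sqrt{-13 + t}$ ($U{\left(t \right)} = \sqrt{t + \left(58 - 71\right)} = \sqrt{t - 13} = \sqrt{-13 + t}$)
$\frac{U{\left(-211 \right)}}{M{\left(235 \right)}} = \frac{\sqrt{-13 - 211}}{\frac{1}{235}} = \sqrt{-224} \frac{1}{\frac{1}{235}} = 4 i \sqrt{14} \cdot 235 = 940 i \sqrt{14}$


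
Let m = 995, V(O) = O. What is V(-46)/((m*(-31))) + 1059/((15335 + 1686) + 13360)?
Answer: 11354127/312367315 ≈ 0.036349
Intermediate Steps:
V(-46)/((m*(-31))) + 1059/((15335 + 1686) + 13360) = -46/(995*(-31)) + 1059/((15335 + 1686) + 13360) = -46/(-30845) + 1059/(17021 + 13360) = -46*(-1/30845) + 1059/30381 = 46/30845 + 1059*(1/30381) = 46/30845 + 353/10127 = 11354127/312367315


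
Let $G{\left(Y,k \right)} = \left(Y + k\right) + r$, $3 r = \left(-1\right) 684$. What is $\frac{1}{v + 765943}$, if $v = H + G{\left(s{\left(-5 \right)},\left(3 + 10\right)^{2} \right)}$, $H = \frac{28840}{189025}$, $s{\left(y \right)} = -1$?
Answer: $\frac{37805}{28954212583} \approx 1.3057 \cdot 10^{-6}$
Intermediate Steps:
$r = -228$ ($r = \frac{\left(-1\right) 684}{3} = \frac{1}{3} \left(-684\right) = -228$)
$G{\left(Y,k \right)} = -228 + Y + k$ ($G{\left(Y,k \right)} = \left(Y + k\right) - 228 = -228 + Y + k$)
$H = \frac{5768}{37805}$ ($H = 28840 \cdot \frac{1}{189025} = \frac{5768}{37805} \approx 0.15257$)
$v = - \frac{2262532}{37805}$ ($v = \frac{5768}{37805} - \left(229 - \left(3 + 10\right)^{2}\right) = \frac{5768}{37805} - \left(229 - 169\right) = \frac{5768}{37805} - 60 = - \frac{2262532}{37805} \approx -59.847$)
$\frac{1}{v + 765943} = \frac{1}{- \frac{2262532}{37805} + 765943} = \frac{1}{\frac{28954212583}{37805}} = \frac{37805}{28954212583}$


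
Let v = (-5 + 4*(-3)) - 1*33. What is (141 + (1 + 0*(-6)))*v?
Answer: -7100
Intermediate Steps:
v = -50 (v = (-5 - 12) - 33 = -17 - 33 = -50)
(141 + (1 + 0*(-6)))*v = (141 + (1 + 0*(-6)))*(-50) = (141 + (1 + 0))*(-50) = (141 + 1)*(-50) = 142*(-50) = -7100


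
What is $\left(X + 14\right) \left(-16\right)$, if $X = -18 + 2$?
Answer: $32$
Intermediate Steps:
$X = -16$
$\left(X + 14\right) \left(-16\right) = \left(-16 + 14\right) \left(-16\right) = \left(-2\right) \left(-16\right) = 32$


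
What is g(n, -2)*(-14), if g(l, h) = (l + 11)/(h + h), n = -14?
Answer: -21/2 ≈ -10.500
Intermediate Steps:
g(l, h) = (11 + l)/(2*h) (g(l, h) = (11 + l)/((2*h)) = (11 + l)*(1/(2*h)) = (11 + l)/(2*h))
g(n, -2)*(-14) = ((1/2)*(11 - 14)/(-2))*(-14) = ((1/2)*(-1/2)*(-3))*(-14) = (3/4)*(-14) = -21/2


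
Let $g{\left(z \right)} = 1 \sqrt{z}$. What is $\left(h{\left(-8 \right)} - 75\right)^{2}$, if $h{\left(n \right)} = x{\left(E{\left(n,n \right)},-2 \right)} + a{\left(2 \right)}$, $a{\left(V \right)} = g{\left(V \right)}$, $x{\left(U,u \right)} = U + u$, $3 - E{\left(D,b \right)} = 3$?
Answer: $\left(77 - \sqrt{2}\right)^{2} \approx 5713.2$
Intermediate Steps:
$E{\left(D,b \right)} = 0$ ($E{\left(D,b \right)} = 3 - 3 = 0$)
$g{\left(z \right)} = \sqrt{z}$
$a{\left(V \right)} = \sqrt{V}$
$h{\left(n \right)} = -2 + \sqrt{2}$ ($h{\left(n \right)} = \left(0 - 2\right) + \sqrt{2} = -2 + \sqrt{2}$)
$\left(h{\left(-8 \right)} - 75\right)^{2} = \left(\left(-2 + \sqrt{2}\right) - 75\right)^{2} = \left(-77 + \sqrt{2}\right)^{2}$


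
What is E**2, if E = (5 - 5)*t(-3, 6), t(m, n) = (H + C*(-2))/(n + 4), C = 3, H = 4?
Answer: 0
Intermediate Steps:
t(m, n) = -2/(4 + n) (t(m, n) = (4 + 3*(-2))/(n + 4) = (4 - 6)/(4 + n) = -2/(4 + n))
E = 0 (E = (5 - 5)*(-2/(4 + 6)) = 0*(-2/10) = 0*(-2*1/10) = 0*(-1/5) = 0)
E**2 = 0**2 = 0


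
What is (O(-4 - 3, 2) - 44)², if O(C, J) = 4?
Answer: 1600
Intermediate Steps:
(O(-4 - 3, 2) - 44)² = (4 - 44)² = (-40)² = 1600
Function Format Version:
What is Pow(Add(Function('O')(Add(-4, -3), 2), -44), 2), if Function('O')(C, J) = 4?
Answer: 1600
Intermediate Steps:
Pow(Add(Function('O')(Add(-4, -3), 2), -44), 2) = Pow(Add(4, -44), 2) = Pow(-40, 2) = 1600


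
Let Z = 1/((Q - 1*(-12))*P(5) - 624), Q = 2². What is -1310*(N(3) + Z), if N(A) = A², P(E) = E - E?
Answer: -3677825/312 ≈ -11788.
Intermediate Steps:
P(E) = 0
Q = 4
Z = -1/624 (Z = 1/((4 - 1*(-12))*0 - 624) = 1/((4 + 12)*0 - 624) = 1/(16*0 - 624) = 1/(0 - 624) = 1/(-624) = -1/624 ≈ -0.0016026)
-1310*(N(3) + Z) = -1310*(3² - 1/624) = -1310*(9 - 1/624) = -1310*5615/624 = -3677825/312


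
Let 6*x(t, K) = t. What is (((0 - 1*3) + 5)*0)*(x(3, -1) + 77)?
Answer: 0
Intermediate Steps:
x(t, K) = t/6
(((0 - 1*3) + 5)*0)*(x(3, -1) + 77) = (((0 - 1*3) + 5)*0)*((⅙)*3 + 77) = (((0 - 3) + 5)*0)*(½ + 77) = ((-3 + 5)*0)*(155/2) = (2*0)*(155/2) = 0*(155/2) = 0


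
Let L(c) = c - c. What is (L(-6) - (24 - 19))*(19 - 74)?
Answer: 275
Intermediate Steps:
L(c) = 0
(L(-6) - (24 - 19))*(19 - 74) = (0 - (24 - 19))*(19 - 74) = (0 - 1*5)*(-55) = (0 - 5)*(-55) = -5*(-55) = 275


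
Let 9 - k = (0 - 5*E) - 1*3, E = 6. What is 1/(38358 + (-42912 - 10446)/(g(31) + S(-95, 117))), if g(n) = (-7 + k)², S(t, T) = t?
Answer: 565/21645591 ≈ 2.6102e-5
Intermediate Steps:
k = 42 (k = 9 - ((0 - 5*6) - 1*3) = 9 - ((0 - 30) - 3) = 9 - (-30 - 3) = 9 - 1*(-33) = 9 + 33 = 42)
g(n) = 1225 (g(n) = (-7 + 42)² = 35² = 1225)
1/(38358 + (-42912 - 10446)/(g(31) + S(-95, 117))) = 1/(38358 + (-42912 - 10446)/(1225 - 95)) = 1/(38358 - 53358/1130) = 1/(38358 - 53358*1/1130) = 1/(38358 - 26679/565) = 1/(21645591/565) = 565/21645591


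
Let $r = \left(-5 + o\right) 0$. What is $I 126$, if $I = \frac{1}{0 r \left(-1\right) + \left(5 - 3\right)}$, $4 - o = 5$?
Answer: $63$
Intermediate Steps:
$o = -1$ ($o = 4 - 5 = -1$)
$r = 0$ ($r = \left(-5 - 1\right) 0 = \left(-6\right) 0 = 0$)
$I = \frac{1}{2}$ ($I = \frac{1}{0 \cdot 0 \left(-1\right) + \left(5 - 3\right)} = \frac{1}{0 \left(-1\right) + \left(5 - 3\right)} = \frac{1}{0 + 2} = \frac{1}{2} \approx 0.5$)
$I 126 = \frac{1}{2} \cdot 126 = 63$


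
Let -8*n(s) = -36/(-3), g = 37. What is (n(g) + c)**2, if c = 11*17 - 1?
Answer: 136161/4 ≈ 34040.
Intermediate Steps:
n(s) = -3/2 (n(s) = -(-9)/(2*(-3)) = -(-9)*(-1)/(2*3) = -1/8*12 = -3/2)
c = 186 (c = 187 - 1 = 186)
(n(g) + c)**2 = (-3/2 + 186)**2 = (369/2)**2 = 136161/4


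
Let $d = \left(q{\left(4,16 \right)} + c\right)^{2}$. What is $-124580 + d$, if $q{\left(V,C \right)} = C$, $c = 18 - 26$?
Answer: $-124516$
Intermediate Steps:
$c = -8$ ($c = 18 - 26 = -8$)
$d = 64$ ($d = \left(16 - 8\right)^{2} = 8^{2} = 64$)
$-124580 + d = -124580 + 64 = -124516$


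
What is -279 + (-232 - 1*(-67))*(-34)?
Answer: 5331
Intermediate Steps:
-279 + (-232 - 1*(-67))*(-34) = -279 + (-232 + 67)*(-34) = -279 - 165*(-34) = -279 + 5610 = 5331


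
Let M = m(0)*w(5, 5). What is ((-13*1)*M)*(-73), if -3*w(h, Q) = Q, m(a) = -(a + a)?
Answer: 0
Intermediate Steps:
m(a) = -2*a
w(h, Q) = -Q/3
M = 0 (M = (-2*0)*(-1/3*5) = 0*(-5/3) = 0)
((-13*1)*M)*(-73) = (-13*1*0)*(-73) = -13*0*(-73) = 0*(-73) = 0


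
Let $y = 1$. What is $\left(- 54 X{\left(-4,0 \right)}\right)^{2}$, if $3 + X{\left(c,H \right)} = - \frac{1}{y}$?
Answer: $46656$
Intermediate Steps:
$X{\left(c,H \right)} = -4$ ($X{\left(c,H \right)} = -3 - 1^{-1} = -3 - 1 = -4$)
$\left(- 54 X{\left(-4,0 \right)}\right)^{2} = \left(\left(-54\right) \left(-4\right)\right)^{2} = 216^{2} = 46656$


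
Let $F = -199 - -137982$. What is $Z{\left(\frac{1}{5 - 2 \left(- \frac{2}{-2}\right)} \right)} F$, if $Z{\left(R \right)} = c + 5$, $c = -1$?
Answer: $551132$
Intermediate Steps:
$Z{\left(R \right)} = 4$ ($Z{\left(R \right)} = -1 + 5 = 4$)
$F = 137783$ ($F = -199 + 137982 = 137783$)
$Z{\left(\frac{1}{5 - 2 \left(- \frac{2}{-2}\right)} \right)} F = 4 \cdot 137783 = 551132$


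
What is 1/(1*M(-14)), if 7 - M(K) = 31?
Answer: -1/24 ≈ -0.041667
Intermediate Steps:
M(K) = -24 (M(K) = 7 - 1*31 = 7 - 31 = -24)
1/(1*M(-14)) = 1/(1*(-24)) = 1*(-1/24) = -1/24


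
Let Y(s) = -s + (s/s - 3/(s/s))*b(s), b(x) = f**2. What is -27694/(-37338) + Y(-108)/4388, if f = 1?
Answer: 31369775/40959786 ≈ 0.76587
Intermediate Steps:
b(x) = 1 (b(x) = 1**2 = 1)
Y(s) = -2 - s (Y(s) = -s + (s/s - 3/(s/s))*1 = -s + (1 - 3/1)*1 = -s + (1 - 3*1)*1 = -s + (1 - 3)*1 = -s - 2*1 = -s - 2 = -2 - s)
-27694/(-37338) + Y(-108)/4388 = -27694/(-37338) + (-2 - 1*(-108))/4388 = -27694*(-1/37338) + (-2 + 108)*(1/4388) = 13847/18669 + 106*(1/4388) = 13847/18669 + 53/2194 = 31369775/40959786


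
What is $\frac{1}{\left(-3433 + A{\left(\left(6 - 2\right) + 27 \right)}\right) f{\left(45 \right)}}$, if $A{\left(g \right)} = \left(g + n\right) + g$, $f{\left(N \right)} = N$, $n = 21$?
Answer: $- \frac{1}{150750} \approx -6.6335 \cdot 10^{-6}$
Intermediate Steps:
$A{\left(g \right)} = 21 + 2 g$ ($A{\left(g \right)} = \left(g + 21\right) + g = \left(21 + g\right) + g = 21 + 2 g$)
$\frac{1}{\left(-3433 + A{\left(\left(6 - 2\right) + 27 \right)}\right) f{\left(45 \right)}} = \frac{1}{\left(-3433 + \left(21 + 2 \left(\left(6 - 2\right) + 27\right)\right)\right) 45} = \frac{1}{-3433 + \left(21 + 2 \left(4 + 27\right)\right)} \frac{1}{45} = \frac{1}{-3433 + \left(21 + 2 \cdot 31\right)} \frac{1}{45} = \frac{1}{-3433 + \left(21 + 62\right)} \frac{1}{45} = \frac{1}{-3433 + 83} \cdot \frac{1}{45} = \frac{1}{-3350} \cdot \frac{1}{45} = \left(- \frac{1}{3350}\right) \frac{1}{45} = - \frac{1}{150750}$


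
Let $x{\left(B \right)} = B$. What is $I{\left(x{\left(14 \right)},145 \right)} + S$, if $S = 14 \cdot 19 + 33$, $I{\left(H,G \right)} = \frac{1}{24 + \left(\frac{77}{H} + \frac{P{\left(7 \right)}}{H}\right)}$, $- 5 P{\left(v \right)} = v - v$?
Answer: $\frac{17643}{59} \approx 299.03$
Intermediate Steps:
$P{\left(v \right)} = 0$ ($P{\left(v \right)} = - \frac{v - v}{5} = \left(- \frac{1}{5}\right) 0 = 0$)
$I{\left(H,G \right)} = \frac{1}{24 + \frac{77}{H}}$ ($I{\left(H,G \right)} = \frac{1}{24 + \left(\frac{77}{H} + \frac{0}{H}\right)} = \frac{1}{24 + \left(\frac{77}{H} + 0\right)} = \frac{1}{24 + \frac{77}{H}}$)
$S = 299$ ($S = 266 + 33 = 299$)
$I{\left(x{\left(14 \right)},145 \right)} + S = \frac{14}{77 + 24 \cdot 14} + 299 = \frac{14}{77 + 336} + 299 = \frac{14}{413} + 299 = 14 \cdot \frac{1}{413} + 299 = \frac{2}{59} + 299 = \frac{17643}{59}$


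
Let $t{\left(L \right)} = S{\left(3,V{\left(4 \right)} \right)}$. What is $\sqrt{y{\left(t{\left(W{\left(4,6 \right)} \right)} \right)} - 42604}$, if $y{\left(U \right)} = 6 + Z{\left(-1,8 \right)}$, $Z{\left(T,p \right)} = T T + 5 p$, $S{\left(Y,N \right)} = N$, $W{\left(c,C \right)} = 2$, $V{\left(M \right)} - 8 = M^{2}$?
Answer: $i \sqrt{42557} \approx 206.29 i$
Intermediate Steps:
$V{\left(M \right)} = 8 + M^{2}$
$t{\left(L \right)} = 24$ ($t{\left(L \right)} = 8 + 4^{2} = 8 + 16 = 24$)
$Z{\left(T,p \right)} = T^{2} + 5 p$
$y{\left(U \right)} = 47$ ($y{\left(U \right)} = 6 + \left(\left(-1\right)^{2} + 5 \cdot 8\right) = 6 + \left(1 + 40\right) = 6 + 41 = 47$)
$\sqrt{y{\left(t{\left(W{\left(4,6 \right)} \right)} \right)} - 42604} = \sqrt{47 - 42604} = \sqrt{-42557} = i \sqrt{42557}$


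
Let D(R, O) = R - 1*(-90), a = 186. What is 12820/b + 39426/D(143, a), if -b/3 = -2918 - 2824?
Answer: 341069668/2006829 ≈ 169.95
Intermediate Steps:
b = 17226 (b = -3*(-2918 - 2824) = -3*(-5742) = 17226)
D(R, O) = 90 + R (D(R, O) = R + 90 = 90 + R)
12820/b + 39426/D(143, a) = 12820/17226 + 39426/(90 + 143) = 12820*(1/17226) + 39426/233 = 6410/8613 + 39426*(1/233) = 6410/8613 + 39426/233 = 341069668/2006829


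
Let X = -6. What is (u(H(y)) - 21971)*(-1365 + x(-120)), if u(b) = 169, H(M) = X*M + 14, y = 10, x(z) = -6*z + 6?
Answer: 13931478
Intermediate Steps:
x(z) = 6 - 6*z
H(M) = 14 - 6*M (H(M) = -6*M + 14 = 14 - 6*M)
(u(H(y)) - 21971)*(-1365 + x(-120)) = (169 - 21971)*(-1365 + (6 - 6*(-120))) = -21802*(-1365 + (6 + 720)) = -21802*(-1365 + 726) = -21802*(-639) = 13931478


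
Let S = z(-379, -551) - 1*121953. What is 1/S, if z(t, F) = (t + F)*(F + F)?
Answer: 1/902907 ≈ 1.1075e-6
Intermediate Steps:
z(t, F) = 2*F*(F + t) (z(t, F) = (F + t)*(2*F) = 2*F*(F + t))
S = 902907 (S = 2*(-551)*(-551 - 379) - 1*121953 = 2*(-551)*(-930) - 121953 = 1024860 - 121953 = 902907)
1/S = 1/902907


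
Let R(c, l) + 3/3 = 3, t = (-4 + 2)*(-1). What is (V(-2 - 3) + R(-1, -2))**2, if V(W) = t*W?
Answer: 64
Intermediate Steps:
t = 2 (t = -2*(-1) = 2)
V(W) = 2*W
R(c, l) = 2 (R(c, l) = -1 + 3 = 2)
(V(-2 - 3) + R(-1, -2))**2 = (2*(-2 - 3) + 2)**2 = (2*(-5) + 2)**2 = (-10 + 2)**2 = (-8)**2 = 64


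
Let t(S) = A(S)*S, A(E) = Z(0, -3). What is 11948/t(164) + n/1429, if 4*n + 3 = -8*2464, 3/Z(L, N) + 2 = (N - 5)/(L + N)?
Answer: 26872549/2109204 ≈ 12.741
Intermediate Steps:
Z(L, N) = 3/(-2 + (-5 + N)/(L + N)) (Z(L, N) = 3/(-2 + (N - 5)/(L + N)) = 3/(-2 + (-5 + N)/(L + N)))
n = -19715/4 (n = -3/4 + (-8*2464)/4 = -3/4 + (1/4)*(-19712) = -3/4 - 4928 = -19715/4 ≈ -4928.8)
A(E) = 9/2 (A(E) = 3*(-1*0 - 1*(-3))/(5 - 3 + 2*0) = 3*(0 + 3)/(5 - 3 + 0) = 3*3/2 = 3*(1/2)*3 = 9/2)
t(S) = 9*S/2
11948/t(164) + n/1429 = 11948/(((9/2)*164)) - 19715/4/1429 = 11948/738 - 19715/4*1/1429 = 11948*(1/738) - 19715/5716 = 5974/369 - 19715/5716 = 26872549/2109204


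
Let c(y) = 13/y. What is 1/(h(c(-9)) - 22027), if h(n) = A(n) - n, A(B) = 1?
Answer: -9/198221 ≈ -4.5404e-5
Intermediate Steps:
h(n) = 1 - n
1/(h(c(-9)) - 22027) = 1/((1 - 13/(-9)) - 22027) = 1/((1 - 13*(-1)/9) - 22027) = 1/((1 - 1*(-13/9)) - 22027) = 1/((1 + 13/9) - 22027) = 1/(22/9 - 22027) = 1/(-198221/9) = -9/198221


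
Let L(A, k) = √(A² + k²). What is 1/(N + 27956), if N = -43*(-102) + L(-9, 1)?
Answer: 16171/523002441 - √82/1046004882 ≈ 3.0911e-5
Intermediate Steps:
N = 4386 + √82 (N = -43*(-102) + √((-9)² + 1²) = 4386 + √(81 + 1) = 4386 + √82 ≈ 4395.1)
1/(N + 27956) = 1/((4386 + √82) + 27956) = 1/(32342 + √82)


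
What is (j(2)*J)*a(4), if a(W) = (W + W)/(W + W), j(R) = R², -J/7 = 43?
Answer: -1204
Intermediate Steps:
J = -301 (J = -7*43 = -301)
a(W) = 1 (a(W) = (2*W)/((2*W)) = (2*W)*(1/(2*W)) = 1)
(j(2)*J)*a(4) = (2²*(-301))*1 = (4*(-301))*1 = -1204*1 = -1204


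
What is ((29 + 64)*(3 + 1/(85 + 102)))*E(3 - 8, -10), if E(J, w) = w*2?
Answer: -1045320/187 ≈ -5589.9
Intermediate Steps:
E(J, w) = 2*w
((29 + 64)*(3 + 1/(85 + 102)))*E(3 - 8, -10) = ((29 + 64)*(3 + 1/(85 + 102)))*(2*(-10)) = (93*(3 + 1/187))*(-20) = (93*(562/187))*(-20) = (52266/187)*(-20) = -1045320/187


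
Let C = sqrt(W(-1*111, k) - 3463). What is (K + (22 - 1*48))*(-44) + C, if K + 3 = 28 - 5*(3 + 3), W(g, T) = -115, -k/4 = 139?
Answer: 1364 + I*sqrt(3578) ≈ 1364.0 + 59.816*I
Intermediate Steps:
k = -556 (k = -4*139 = -556)
K = -5 (K = -3 + (28 - 5*(3 + 3)) = -3 + (28 - 5*6) = -3 + (28 - 30) = -3 - 2 = -5)
C = I*sqrt(3578) (C = sqrt(-115 - 3463) = sqrt(-3578) = I*sqrt(3578) ≈ 59.816*I)
(K + (22 - 1*48))*(-44) + C = (-5 + (22 - 1*48))*(-44) + I*sqrt(3578) = (-5 + (22 - 48))*(-44) + I*sqrt(3578) = (-5 - 26)*(-44) + I*sqrt(3578) = -31*(-44) + I*sqrt(3578) = 1364 + I*sqrt(3578)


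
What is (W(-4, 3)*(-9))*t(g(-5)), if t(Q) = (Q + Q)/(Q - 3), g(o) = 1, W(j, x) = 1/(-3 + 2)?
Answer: -9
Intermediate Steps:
W(j, x) = -1 (W(j, x) = 1/(-1) = -1)
t(Q) = 2*Q/(-3 + Q) (t(Q) = (2*Q)/(-3 + Q) = 2*Q/(-3 + Q))
(W(-4, 3)*(-9))*t(g(-5)) = (-1*(-9))*(2*1/(-3 + 1)) = 9*(2*1/(-2)) = 9*(2*1*(-½)) = 9*(-1) = -9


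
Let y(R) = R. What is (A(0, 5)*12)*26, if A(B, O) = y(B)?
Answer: 0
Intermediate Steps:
A(B, O) = B
(A(0, 5)*12)*26 = (0*12)*26 = 0*26 = 0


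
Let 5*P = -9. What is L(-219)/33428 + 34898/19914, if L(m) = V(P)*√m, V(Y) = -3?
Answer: 17449/9957 - 3*I*√219/33428 ≈ 1.7524 - 0.0013281*I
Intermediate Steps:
P = -9/5 (P = (⅕)*(-9) = -9/5 ≈ -1.8000)
L(m) = -3*√m
L(-219)/33428 + 34898/19914 = -3*I*√219/33428 + 34898/19914 = -3*I*√219*(1/33428) + 34898*(1/19914) = -3*I*√219*(1/33428) + 17449/9957 = -3*I*√219/33428 + 17449/9957 = 17449/9957 - 3*I*√219/33428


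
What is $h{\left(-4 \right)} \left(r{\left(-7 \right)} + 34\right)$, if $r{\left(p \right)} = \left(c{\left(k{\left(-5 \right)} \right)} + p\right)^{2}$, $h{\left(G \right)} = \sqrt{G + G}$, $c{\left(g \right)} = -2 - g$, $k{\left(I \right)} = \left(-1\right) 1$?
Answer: $196 i \sqrt{2} \approx 277.19 i$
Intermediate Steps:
$k{\left(I \right)} = -1$
$h{\left(G \right)} = \sqrt{2} \sqrt{G}$ ($h{\left(G \right)} = \sqrt{2 G} = \sqrt{2} \sqrt{G}$)
$r{\left(p \right)} = \left(-1 + p\right)^{2}$ ($r{\left(p \right)} = \left(\left(-2 - -1\right) + p\right)^{2} = \left(\left(-2 + 1\right) + p\right)^{2} = \left(-1 + p\right)^{2}$)
$h{\left(-4 \right)} \left(r{\left(-7 \right)} + 34\right) = \sqrt{2} \sqrt{-4} \left(\left(-1 - 7\right)^{2} + 34\right) = \sqrt{2} \cdot 2 i \left(\left(-8\right)^{2} + 34\right) = 2 i \sqrt{2} \left(64 + 34\right) = 2 i \sqrt{2} \cdot 98 = 196 i \sqrt{2}$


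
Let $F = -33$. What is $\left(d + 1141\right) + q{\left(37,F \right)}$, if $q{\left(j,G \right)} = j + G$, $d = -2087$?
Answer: $-942$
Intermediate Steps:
$q{\left(j,G \right)} = G + j$
$\left(d + 1141\right) + q{\left(37,F \right)} = \left(-2087 + 1141\right) + \left(-33 + 37\right) = -946 + 4 = -942$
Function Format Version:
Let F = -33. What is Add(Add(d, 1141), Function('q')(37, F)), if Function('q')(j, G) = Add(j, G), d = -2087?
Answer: -942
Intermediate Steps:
Function('q')(j, G) = Add(G, j)
Add(Add(d, 1141), Function('q')(37, F)) = Add(Add(-2087, 1141), Add(-33, 37)) = Add(-946, 4) = -942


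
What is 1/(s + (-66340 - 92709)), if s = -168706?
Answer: -1/327755 ≈ -3.0511e-6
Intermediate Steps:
1/(s + (-66340 - 92709)) = 1/(-168706 + (-66340 - 92709)) = 1/(-168706 - 159049) = 1/(-327755) = -1/327755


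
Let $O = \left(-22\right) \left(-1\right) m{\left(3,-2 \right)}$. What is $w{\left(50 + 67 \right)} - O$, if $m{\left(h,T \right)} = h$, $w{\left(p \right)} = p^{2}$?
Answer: $13623$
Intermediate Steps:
$O = 66$ ($O = \left(-22\right) \left(-1\right) 3 = 22 \cdot 3 = 66$)
$w{\left(50 + 67 \right)} - O = \left(50 + 67\right)^{2} - 66 = 117^{2} - 66 = 13689 - 66 = 13623$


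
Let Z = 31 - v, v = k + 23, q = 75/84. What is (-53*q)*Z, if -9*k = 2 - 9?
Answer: -86125/252 ≈ -341.77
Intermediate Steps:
q = 25/28 (q = 75*(1/84) = 25/28 ≈ 0.89286)
k = 7/9 (k = -(2 - 9)/9 = -1/9*(-7) = 7/9 ≈ 0.77778)
v = 214/9 (v = 7/9 + 23 = 214/9 ≈ 23.778)
Z = 65/9 (Z = 31 - 1*214/9 = 31 - 214/9 = 65/9 ≈ 7.2222)
(-53*q)*Z = -53*25/28*(65/9) = -1325/28*65/9 = -86125/252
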